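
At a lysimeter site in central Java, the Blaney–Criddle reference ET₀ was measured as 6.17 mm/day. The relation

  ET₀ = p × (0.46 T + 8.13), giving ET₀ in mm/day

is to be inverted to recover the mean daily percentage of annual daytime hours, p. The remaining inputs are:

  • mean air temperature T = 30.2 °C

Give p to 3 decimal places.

p = ET₀ / (0.46 T + 8.13) = 6.17 / (0.46 × 30.2 + 8.13) = 6.17 / 22.022 = 0.2802

0.280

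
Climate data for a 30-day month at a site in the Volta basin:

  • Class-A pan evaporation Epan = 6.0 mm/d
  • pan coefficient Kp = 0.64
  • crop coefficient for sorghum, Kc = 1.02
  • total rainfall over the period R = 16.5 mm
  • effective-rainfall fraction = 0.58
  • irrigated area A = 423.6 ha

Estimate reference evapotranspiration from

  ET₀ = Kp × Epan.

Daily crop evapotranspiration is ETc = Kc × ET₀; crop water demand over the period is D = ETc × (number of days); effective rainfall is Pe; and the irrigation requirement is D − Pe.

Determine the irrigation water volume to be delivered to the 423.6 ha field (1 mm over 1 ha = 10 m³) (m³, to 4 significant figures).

ET₀ = 0.64 × 6.0 = 3.8400 mm/d
ETc = Kc × ET₀ = 1.02 × 3.8400 = 3.9168 mm/d
Crop demand D = ETc × 30 d = 3.9168 × 30 = 117.504 mm
Pe = 0.58 × 16.5 = 9.570 mm
D − Pe = 117.504 − 9.570 = 107.934 mm
Volume = 107.934 mm × 423.6 ha × 10 = 457208.4 m³

457200 m³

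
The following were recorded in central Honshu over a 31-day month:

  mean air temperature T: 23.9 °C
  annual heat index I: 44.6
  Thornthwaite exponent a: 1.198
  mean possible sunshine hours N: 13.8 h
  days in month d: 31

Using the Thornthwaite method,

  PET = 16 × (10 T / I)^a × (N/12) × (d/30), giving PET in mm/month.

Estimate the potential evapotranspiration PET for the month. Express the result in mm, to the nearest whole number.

10T/I = 10 × 23.9 / 44.6 = 5.3587
(10T/I)^a = 5.3587^1.198 = 7.4716
Uncorrected PET = 16 × 7.4716 = 119.546 mm
Correction = (N/12)(d/30) = (13.8/12)(31/30) = 1.1883
PET = 119.546 × 1.1883 = 142.057 mm/month

142 mm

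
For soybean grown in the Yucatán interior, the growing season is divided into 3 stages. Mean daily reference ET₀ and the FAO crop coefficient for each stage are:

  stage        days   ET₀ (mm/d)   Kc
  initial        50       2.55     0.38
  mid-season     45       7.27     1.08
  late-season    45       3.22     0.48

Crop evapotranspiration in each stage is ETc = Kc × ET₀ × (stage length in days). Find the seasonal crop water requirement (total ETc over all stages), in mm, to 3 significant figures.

471 mm

initial: 0.38 × 2.55 × 50 = 48.45 mm
mid-season: 1.08 × 7.27 × 45 = 353.32 mm
late-season: 0.48 × 3.22 × 45 = 69.55 mm
Seasonal total = 471.32 mm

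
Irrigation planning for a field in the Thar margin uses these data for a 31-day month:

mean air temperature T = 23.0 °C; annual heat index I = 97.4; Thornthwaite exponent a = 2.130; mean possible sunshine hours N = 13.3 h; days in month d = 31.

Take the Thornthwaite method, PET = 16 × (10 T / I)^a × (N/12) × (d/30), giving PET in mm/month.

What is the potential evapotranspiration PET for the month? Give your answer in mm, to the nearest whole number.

10T/I = 10 × 23.0 / 97.4 = 2.3614
(10T/I)^a = 2.3614^2.130 = 6.2352
Uncorrected PET = 16 × 6.2352 = 99.763 mm
Correction = (N/12)(d/30) = (13.3/12)(31/30) = 1.1453
PET = 99.763 × 1.1453 = 114.259 mm/month

114 mm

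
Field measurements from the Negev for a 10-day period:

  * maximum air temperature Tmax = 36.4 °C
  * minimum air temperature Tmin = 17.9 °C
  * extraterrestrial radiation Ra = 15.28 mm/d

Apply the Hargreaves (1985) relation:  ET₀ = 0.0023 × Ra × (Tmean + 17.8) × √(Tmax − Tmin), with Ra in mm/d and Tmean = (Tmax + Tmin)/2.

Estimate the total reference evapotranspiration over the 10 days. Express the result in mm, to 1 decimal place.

67.9 mm

Tmean = (36.4 + 17.9)/2 = 27.15 °C
ET₀ = 0.0023 × 15.28 × (27.15 + 17.8) × √18.5 = 0.0023 × 15.28 × 44.95 × 4.3012 = 6.7947 mm/d
Over 10 days: 6.7947 × 10 = 67.947 mm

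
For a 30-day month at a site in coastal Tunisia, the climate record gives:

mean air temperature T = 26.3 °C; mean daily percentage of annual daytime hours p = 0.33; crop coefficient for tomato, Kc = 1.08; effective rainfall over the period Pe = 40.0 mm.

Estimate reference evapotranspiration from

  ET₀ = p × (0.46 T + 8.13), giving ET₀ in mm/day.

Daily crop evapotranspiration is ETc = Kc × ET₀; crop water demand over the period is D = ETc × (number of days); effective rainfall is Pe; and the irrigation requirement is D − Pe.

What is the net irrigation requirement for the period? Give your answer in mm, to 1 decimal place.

176.3 mm

ET₀ = 0.33 × (0.46 × 26.3 + 8.13) = 0.33 × 20.228 = 6.6752 mm/d
ETc = Kc × ET₀ = 1.08 × 6.6752 = 7.2092 mm/d
Crop demand D = ETc × 30 d = 7.2092 × 30 = 216.276 mm
D − Pe = 216.276 − 40.0 = 176.276 mm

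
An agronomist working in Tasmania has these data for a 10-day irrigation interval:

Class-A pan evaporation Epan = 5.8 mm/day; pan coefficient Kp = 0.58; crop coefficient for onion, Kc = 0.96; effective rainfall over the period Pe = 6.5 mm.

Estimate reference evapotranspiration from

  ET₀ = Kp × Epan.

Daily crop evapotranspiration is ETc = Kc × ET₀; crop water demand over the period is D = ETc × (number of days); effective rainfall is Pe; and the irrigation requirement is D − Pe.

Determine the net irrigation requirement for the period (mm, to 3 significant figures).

25.8 mm

ET₀ = 0.58 × 5.8 = 3.3640 mm/d
ETc = Kc × ET₀ = 0.96 × 3.3640 = 3.2294 mm/d
Crop demand D = ETc × 10 d = 3.2294 × 10 = 32.294 mm
D − Pe = 32.294 − 6.5 = 25.794 mm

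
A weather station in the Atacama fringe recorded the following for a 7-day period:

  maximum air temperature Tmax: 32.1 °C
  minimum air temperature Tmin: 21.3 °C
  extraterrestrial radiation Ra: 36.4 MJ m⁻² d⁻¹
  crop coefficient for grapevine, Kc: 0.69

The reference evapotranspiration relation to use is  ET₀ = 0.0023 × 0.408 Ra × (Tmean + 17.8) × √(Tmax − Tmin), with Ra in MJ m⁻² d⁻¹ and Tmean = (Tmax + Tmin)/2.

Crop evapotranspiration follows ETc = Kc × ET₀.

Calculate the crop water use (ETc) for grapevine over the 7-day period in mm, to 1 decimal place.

Tmean = (32.1 + 21.3)/2 = 26.70 °C
0.408 Ra = 0.408 × 36.4 = 14.8512 mm/d equivalent
ET₀ = 0.0023 × 14.8512 × (26.70 + 17.8) × √10.8 = 0.0023 × 14.8512 × 44.50 × 3.2863 = 4.9952 mm/d
ETc = Kc × ET₀ = 0.69 × 4.9952 = 3.4467 mm/d
Over 7 days: 3.4467 × 7 = 24.127 mm

24.1 mm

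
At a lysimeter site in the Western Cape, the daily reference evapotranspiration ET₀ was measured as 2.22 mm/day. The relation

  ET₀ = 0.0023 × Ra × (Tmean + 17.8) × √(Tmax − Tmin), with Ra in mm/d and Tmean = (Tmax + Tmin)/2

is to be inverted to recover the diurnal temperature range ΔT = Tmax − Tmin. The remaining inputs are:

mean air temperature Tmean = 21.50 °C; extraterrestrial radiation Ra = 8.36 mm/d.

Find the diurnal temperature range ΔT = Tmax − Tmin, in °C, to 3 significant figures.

√ΔT = ET₀ / [0.0023 × Ra × (Tmean+17.8)] = 2.22 / (0.0023 × 8.36 × 39.30) = 2.9378
ΔT = 2.9378² = 8.631 °C

8.63 °C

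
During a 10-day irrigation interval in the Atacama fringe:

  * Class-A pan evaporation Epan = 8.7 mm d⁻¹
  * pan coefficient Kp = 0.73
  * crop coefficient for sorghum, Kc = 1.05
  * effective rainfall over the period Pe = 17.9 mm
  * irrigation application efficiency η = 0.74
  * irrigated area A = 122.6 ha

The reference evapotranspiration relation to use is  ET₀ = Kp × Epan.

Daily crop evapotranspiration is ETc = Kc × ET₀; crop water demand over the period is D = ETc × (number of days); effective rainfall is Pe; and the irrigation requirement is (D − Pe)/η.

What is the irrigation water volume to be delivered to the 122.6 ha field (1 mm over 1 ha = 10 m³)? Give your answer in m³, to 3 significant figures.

ET₀ = 0.73 × 8.7 = 6.3510 mm/d
ETc = Kc × ET₀ = 1.05 × 6.3510 = 6.6686 mm/d
Crop demand D = ETc × 10 d = 6.6686 × 10 = 66.686 mm
D − Pe = 66.686 − 17.9 = 48.786 mm
Gross irrigation = 48.786 / 0.74 = 65.927 mm
Volume = 65.927 mm × 122.6 ha × 10 = 80826.5 m³

80800 m³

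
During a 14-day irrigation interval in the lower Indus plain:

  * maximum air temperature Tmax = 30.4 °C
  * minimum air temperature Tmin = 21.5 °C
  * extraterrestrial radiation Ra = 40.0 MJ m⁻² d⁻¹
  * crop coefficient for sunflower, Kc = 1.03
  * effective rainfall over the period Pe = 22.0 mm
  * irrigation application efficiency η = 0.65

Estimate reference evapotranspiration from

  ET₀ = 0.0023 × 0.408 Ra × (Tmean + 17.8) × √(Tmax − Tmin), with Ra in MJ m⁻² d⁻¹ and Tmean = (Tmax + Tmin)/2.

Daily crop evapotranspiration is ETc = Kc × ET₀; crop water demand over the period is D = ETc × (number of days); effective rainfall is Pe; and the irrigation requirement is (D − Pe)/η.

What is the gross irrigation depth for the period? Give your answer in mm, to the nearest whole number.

75 mm

Tmean = (30.4 + 21.5)/2 = 25.95 °C
0.408 Ra = 0.408 × 40.0 = 16.3200 mm/d equivalent
ET₀ = 0.0023 × 16.3200 × (25.95 + 17.8) × √8.9 = 0.0023 × 16.3200 × 43.75 × 2.9833 = 4.8992 mm/d
ETc = Kc × ET₀ = 1.03 × 4.8992 = 5.0462 mm/d
Crop demand D = ETc × 14 d = 5.0462 × 14 = 70.647 mm
D − Pe = 70.647 − 22.0 = 48.647 mm
Gross irrigation = 48.647 / 0.65 = 74.842 mm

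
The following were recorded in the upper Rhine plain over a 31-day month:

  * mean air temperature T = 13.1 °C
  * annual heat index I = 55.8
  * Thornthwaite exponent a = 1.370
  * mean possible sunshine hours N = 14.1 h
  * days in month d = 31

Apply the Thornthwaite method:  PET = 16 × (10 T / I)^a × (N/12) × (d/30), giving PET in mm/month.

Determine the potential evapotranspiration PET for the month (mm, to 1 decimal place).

10T/I = 10 × 13.1 / 55.8 = 2.3477
(10T/I)^a = 2.3477^1.370 = 3.2194
Uncorrected PET = 16 × 3.2194 = 51.510 mm
Correction = (N/12)(d/30) = (14.1/12)(31/30) = 1.2142
PET = 51.510 × 1.2142 = 62.543 mm/month

62.5 mm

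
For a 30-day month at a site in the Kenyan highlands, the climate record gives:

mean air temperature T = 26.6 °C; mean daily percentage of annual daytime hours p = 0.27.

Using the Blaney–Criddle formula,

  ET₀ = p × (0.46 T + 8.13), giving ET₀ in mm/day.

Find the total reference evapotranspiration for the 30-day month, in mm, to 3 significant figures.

165 mm

ET₀ = 0.27 × (0.46 × 26.6 + 8.13) = 0.27 × 20.366 = 5.4988 mm/d
Monthly total = 5.4988 × 30 = 164.964 mm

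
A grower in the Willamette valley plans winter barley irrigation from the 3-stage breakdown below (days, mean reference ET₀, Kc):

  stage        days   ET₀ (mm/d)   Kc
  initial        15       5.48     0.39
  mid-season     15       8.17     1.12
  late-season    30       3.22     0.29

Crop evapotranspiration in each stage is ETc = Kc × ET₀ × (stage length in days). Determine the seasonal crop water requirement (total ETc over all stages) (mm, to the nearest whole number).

197 mm

initial: 0.39 × 5.48 × 15 = 32.06 mm
mid-season: 1.12 × 8.17 × 15 = 137.26 mm
late-season: 0.29 × 3.22 × 30 = 28.01 mm
Seasonal total = 197.33 mm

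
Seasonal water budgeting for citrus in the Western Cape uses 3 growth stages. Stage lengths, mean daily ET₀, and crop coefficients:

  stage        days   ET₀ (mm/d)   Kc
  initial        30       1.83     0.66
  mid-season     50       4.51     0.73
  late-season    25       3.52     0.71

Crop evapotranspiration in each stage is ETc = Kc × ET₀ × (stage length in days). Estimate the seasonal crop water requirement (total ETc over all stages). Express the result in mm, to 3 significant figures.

263 mm

initial: 0.66 × 1.83 × 30 = 36.23 mm
mid-season: 0.73 × 4.51 × 50 = 164.62 mm
late-season: 0.71 × 3.52 × 25 = 62.48 mm
Seasonal total = 263.33 mm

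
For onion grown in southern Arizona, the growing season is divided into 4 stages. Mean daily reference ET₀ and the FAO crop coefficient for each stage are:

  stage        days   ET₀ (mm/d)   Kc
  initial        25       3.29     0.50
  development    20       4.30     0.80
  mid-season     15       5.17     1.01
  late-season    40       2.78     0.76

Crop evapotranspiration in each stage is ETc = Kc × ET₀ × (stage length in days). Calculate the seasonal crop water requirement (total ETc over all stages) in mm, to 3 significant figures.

initial: 0.50 × 3.29 × 25 = 41.13 mm
development: 0.80 × 4.30 × 20 = 68.80 mm
mid-season: 1.01 × 5.17 × 15 = 78.33 mm
late-season: 0.76 × 2.78 × 40 = 84.51 mm
Seasonal total = 272.77 mm

273 mm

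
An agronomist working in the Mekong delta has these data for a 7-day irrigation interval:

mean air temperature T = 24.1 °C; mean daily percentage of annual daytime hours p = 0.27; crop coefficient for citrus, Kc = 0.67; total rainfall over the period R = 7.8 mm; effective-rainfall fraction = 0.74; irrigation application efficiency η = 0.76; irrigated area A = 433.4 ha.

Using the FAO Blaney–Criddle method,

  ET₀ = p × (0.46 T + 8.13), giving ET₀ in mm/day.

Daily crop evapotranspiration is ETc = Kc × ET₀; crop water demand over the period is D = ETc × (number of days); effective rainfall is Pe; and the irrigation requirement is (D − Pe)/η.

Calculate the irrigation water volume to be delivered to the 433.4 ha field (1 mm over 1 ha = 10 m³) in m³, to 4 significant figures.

105800 m³

ET₀ = 0.27 × (0.46 × 24.1 + 8.13) = 0.27 × 19.216 = 5.1883 mm/d
ETc = Kc × ET₀ = 0.67 × 5.1883 = 3.4762 mm/d
Crop demand D = ETc × 7 d = 3.4762 × 7 = 24.333 mm
Pe = 0.74 × 7.8 = 5.772 mm
D − Pe = 24.333 − 5.772 = 18.561 mm
Gross irrigation = 18.561 / 0.76 = 24.422 mm
Volume = 24.422 mm × 433.4 ha × 10 = 105844.9 m³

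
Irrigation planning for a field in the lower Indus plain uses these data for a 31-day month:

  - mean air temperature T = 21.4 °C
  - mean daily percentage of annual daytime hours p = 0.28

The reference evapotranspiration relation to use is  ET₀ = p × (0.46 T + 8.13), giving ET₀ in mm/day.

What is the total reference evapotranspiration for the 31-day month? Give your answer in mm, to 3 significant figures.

156 mm

ET₀ = 0.28 × (0.46 × 21.4 + 8.13) = 0.28 × 17.974 = 5.0327 mm/d
Monthly total = 5.0327 × 31 = 156.014 mm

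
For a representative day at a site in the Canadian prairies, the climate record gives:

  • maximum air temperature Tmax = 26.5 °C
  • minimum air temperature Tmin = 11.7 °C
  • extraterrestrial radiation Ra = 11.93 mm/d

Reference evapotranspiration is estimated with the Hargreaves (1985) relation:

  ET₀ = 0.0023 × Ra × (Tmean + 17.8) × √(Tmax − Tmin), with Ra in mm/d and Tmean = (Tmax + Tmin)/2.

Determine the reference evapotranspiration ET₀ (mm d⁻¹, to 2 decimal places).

Tmean = (26.5 + 11.7)/2 = 19.10 °C
ET₀ = 0.0023 × 11.93 × (19.10 + 17.8) × √14.8 = 0.0023 × 11.93 × 36.90 × 3.8471 = 3.8952 mm/d

3.90 mm d⁻¹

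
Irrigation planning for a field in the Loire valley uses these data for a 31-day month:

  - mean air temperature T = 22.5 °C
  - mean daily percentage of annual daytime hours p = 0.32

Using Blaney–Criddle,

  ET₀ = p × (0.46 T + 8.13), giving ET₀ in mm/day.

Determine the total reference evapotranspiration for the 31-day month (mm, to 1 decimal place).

183.3 mm

ET₀ = 0.32 × (0.46 × 22.5 + 8.13) = 0.32 × 18.480 = 5.9136 mm/d
Monthly total = 5.9136 × 31 = 183.322 mm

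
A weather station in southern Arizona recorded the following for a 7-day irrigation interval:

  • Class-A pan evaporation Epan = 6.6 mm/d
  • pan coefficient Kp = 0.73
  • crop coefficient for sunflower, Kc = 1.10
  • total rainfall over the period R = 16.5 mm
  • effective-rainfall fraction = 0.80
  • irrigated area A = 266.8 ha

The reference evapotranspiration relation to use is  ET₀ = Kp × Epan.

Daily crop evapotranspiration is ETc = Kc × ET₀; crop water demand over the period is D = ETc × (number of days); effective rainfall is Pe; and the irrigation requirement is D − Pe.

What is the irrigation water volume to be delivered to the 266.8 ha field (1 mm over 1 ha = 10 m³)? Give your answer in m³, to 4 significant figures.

63760 m³

ET₀ = 0.73 × 6.6 = 4.8180 mm/d
ETc = Kc × ET₀ = 1.10 × 4.8180 = 5.2998 mm/d
Crop demand D = ETc × 7 d = 5.2998 × 7 = 37.099 mm
Pe = 0.80 × 16.5 = 13.200 mm
D − Pe = 37.099 − 13.200 = 23.899 mm
Volume = 23.899 mm × 266.8 ha × 10 = 63762.5 m³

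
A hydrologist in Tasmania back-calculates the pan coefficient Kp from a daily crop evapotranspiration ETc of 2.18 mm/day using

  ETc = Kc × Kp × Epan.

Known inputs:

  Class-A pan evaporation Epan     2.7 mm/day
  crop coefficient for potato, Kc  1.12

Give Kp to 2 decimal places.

ETc = Kc × Kp × Epan  ⇒  Kp = ETc / (Kc × Epan)
Kp = 2.18 / (1.12 × 2.7) = 2.18 / 3.024 = 0.7209

0.72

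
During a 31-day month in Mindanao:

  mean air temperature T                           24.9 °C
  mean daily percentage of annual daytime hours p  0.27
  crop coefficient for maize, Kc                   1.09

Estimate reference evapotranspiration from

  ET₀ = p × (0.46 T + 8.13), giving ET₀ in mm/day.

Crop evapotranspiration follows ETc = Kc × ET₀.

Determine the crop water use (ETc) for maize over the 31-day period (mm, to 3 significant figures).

179 mm

ET₀ = 0.27 × (0.46 × 24.9 + 8.13) = 0.27 × 19.584 = 5.2877 mm/d
ETc = Kc × ET₀ = 1.09 × 5.2877 = 5.7636 mm/d
Over 31 days: 5.7636 × 31 = 178.672 mm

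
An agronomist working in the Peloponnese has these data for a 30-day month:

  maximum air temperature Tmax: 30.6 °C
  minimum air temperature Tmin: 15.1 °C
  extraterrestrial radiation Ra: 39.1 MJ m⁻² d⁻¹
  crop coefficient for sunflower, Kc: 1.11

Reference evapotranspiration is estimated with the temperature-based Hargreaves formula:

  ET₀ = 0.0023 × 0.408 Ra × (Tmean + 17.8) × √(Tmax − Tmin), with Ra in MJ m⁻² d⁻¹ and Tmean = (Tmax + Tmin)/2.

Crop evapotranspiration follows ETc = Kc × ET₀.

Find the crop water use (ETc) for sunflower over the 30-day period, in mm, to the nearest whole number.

Tmean = (30.6 + 15.1)/2 = 22.85 °C
0.408 Ra = 0.408 × 39.1 = 15.9528 mm/d equivalent
ET₀ = 0.0023 × 15.9528 × (22.85 + 17.8) × √15.5 = 0.0023 × 15.9528 × 40.65 × 3.9370 = 5.8721 mm/d
ETc = Kc × ET₀ = 1.11 × 5.8721 = 6.5180 mm/d
Over 30 days: 6.5180 × 30 = 195.540 mm

196 mm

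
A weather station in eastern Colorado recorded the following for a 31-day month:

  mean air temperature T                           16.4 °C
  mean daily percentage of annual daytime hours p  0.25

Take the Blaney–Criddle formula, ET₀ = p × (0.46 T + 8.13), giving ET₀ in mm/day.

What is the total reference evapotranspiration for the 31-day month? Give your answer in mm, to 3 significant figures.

121 mm

ET₀ = 0.25 × (0.46 × 16.4 + 8.13) = 0.25 × 15.674 = 3.9185 mm/d
Monthly total = 3.9185 × 31 = 121.474 mm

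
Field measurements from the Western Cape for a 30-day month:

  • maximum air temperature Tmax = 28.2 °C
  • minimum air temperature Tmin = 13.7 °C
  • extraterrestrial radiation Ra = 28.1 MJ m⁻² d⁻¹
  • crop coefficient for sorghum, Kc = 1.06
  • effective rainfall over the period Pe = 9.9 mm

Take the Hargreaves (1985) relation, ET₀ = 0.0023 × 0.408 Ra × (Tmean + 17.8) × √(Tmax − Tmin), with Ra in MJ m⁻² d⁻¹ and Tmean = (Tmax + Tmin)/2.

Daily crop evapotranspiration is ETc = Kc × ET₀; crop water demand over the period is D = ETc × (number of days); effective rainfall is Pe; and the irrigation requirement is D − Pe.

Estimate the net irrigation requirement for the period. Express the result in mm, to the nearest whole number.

Tmean = (28.2 + 13.7)/2 = 20.95 °C
0.408 Ra = 0.408 × 28.1 = 11.4648 mm/d equivalent
ET₀ = 0.0023 × 11.4648 × (20.95 + 17.8) × √14.5 = 0.0023 × 11.4648 × 38.75 × 3.8079 = 3.8909 mm/d
ETc = Kc × ET₀ = 1.06 × 3.8909 = 4.1244 mm/d
Crop demand D = ETc × 30 d = 4.1244 × 30 = 123.732 mm
D − Pe = 123.732 − 9.9 = 113.832 mm

114 mm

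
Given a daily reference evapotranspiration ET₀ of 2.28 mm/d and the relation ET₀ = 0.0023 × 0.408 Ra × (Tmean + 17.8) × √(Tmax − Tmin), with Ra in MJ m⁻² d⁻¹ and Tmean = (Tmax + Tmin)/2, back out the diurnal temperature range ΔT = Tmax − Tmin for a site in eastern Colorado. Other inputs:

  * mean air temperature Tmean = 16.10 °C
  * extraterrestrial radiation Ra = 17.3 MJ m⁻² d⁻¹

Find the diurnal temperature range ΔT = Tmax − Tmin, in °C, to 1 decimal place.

√ΔT = ET₀ / [0.0023 × 0.408 × Ra × (Tmean+17.8)] = 2.28 / (0.0023 × 7.0584 × 33.90) = 4.1429
ΔT = 4.1429² = 17.164 °C

17.2 °C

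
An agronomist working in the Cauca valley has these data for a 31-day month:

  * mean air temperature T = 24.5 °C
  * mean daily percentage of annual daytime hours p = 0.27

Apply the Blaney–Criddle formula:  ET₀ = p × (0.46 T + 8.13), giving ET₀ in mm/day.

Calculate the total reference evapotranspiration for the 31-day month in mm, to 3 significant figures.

ET₀ = 0.27 × (0.46 × 24.5 + 8.13) = 0.27 × 19.400 = 5.2380 mm/d
Monthly total = 5.2380 × 31 = 162.378 mm

162 mm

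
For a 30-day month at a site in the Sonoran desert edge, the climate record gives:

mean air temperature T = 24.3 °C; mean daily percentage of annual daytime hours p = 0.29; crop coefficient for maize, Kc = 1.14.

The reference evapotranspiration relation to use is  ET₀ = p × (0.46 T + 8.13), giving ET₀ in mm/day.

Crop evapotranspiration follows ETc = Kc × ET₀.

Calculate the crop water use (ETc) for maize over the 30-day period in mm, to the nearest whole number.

191 mm

ET₀ = 0.29 × (0.46 × 24.3 + 8.13) = 0.29 × 19.308 = 5.5993 mm/d
ETc = Kc × ET₀ = 1.14 × 5.5993 = 6.3832 mm/d
Over 30 days: 6.3832 × 30 = 191.496 mm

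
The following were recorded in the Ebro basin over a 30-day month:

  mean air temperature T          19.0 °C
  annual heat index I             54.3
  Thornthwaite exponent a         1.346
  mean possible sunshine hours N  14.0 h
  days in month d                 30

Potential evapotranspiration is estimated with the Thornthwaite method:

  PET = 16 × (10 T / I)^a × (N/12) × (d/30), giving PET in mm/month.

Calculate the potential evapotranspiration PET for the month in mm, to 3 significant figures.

10T/I = 10 × 19.0 / 54.3 = 3.4991
(10T/I)^a = 3.4991^1.346 = 5.3972
Uncorrected PET = 16 × 5.3972 = 86.355 mm
Correction = (N/12)(d/30) = (14.0/12)(30/30) = 1.1667
PET = 86.355 × 1.1667 = 100.750 mm/month

101 mm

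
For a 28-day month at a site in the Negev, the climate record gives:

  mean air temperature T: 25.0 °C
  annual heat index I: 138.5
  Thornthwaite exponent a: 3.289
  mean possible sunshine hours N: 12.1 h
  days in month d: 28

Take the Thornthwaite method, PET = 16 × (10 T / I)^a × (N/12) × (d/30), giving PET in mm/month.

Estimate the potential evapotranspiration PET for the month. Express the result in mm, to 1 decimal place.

10T/I = 10 × 25.0 / 138.5 = 1.8051
(10T/I)^a = 1.8051^3.289 = 6.9764
Uncorrected PET = 16 × 6.9764 = 111.622 mm
Correction = (N/12)(d/30) = (12.1/12)(28/30) = 0.9411
PET = 111.622 × 0.9411 = 105.047 mm/month

105.0 mm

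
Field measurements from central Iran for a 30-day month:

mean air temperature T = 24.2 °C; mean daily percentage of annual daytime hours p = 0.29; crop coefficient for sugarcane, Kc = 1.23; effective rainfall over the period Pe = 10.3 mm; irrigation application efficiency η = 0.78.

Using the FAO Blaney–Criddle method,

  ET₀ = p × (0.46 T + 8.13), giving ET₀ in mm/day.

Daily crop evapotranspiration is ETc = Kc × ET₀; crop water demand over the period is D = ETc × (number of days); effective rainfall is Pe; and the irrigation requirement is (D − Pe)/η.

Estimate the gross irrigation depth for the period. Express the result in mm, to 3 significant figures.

ET₀ = 0.29 × (0.46 × 24.2 + 8.13) = 0.29 × 19.262 = 5.5860 mm/d
ETc = Kc × ET₀ = 1.23 × 5.5860 = 6.8708 mm/d
Crop demand D = ETc × 30 d = 6.8708 × 30 = 206.124 mm
D − Pe = 206.124 − 10.3 = 195.824 mm
Gross irrigation = 195.824 / 0.78 = 251.056 mm

251 mm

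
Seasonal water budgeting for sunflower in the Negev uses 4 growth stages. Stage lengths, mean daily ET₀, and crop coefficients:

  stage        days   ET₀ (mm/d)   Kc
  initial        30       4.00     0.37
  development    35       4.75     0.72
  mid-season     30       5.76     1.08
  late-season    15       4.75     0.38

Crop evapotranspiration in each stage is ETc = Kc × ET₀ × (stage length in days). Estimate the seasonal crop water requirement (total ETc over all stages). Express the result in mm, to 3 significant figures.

initial: 0.37 × 4.00 × 30 = 44.40 mm
development: 0.72 × 4.75 × 35 = 119.70 mm
mid-season: 1.08 × 5.76 × 30 = 186.62 mm
late-season: 0.38 × 4.75 × 15 = 27.08 mm
Seasonal total = 377.80 mm

378 mm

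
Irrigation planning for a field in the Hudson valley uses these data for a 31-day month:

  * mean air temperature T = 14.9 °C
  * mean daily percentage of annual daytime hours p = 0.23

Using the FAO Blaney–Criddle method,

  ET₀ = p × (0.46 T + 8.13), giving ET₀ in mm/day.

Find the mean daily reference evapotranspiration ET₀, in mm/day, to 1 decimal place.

3.4 mm/day

ET₀ = 0.23 × (0.46 × 14.9 + 8.13) = 0.23 × 14.984 = 3.4463 mm/d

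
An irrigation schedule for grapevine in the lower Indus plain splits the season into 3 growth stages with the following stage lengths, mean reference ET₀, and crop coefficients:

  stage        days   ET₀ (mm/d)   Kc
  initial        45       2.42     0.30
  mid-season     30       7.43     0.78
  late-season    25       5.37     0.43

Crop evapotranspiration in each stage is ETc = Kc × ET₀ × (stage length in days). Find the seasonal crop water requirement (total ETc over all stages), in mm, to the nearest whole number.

264 mm

initial: 0.30 × 2.42 × 45 = 32.67 mm
mid-season: 0.78 × 7.43 × 30 = 173.86 mm
late-season: 0.43 × 5.37 × 25 = 57.73 mm
Seasonal total = 264.26 mm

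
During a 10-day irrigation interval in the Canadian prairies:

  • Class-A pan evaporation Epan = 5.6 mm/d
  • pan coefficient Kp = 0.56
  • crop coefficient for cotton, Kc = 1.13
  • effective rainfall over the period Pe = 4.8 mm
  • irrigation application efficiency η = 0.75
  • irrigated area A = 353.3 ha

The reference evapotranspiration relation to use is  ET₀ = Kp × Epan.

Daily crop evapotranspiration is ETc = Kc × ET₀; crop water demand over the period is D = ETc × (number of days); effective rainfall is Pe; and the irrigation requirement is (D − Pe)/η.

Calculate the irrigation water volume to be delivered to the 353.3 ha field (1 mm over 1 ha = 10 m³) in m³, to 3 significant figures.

ET₀ = 0.56 × 5.6 = 3.1360 mm/d
ETc = Kc × ET₀ = 1.13 × 3.1360 = 3.5437 mm/d
Crop demand D = ETc × 10 d = 3.5437 × 10 = 35.437 mm
D − Pe = 35.437 − 4.8 = 30.637 mm
Gross irrigation = 30.637 / 0.75 = 40.849 mm
Volume = 40.849 mm × 353.3 ha × 10 = 144319.5 m³

144000 m³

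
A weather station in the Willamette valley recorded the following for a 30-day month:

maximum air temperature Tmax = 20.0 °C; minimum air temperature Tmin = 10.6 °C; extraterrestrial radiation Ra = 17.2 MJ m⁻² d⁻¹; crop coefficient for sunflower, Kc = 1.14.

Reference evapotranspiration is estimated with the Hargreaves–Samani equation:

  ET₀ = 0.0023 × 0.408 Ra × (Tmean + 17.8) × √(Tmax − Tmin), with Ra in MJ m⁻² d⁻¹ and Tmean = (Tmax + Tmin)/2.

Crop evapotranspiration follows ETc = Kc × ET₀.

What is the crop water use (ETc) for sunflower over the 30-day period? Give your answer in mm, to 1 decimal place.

56.0 mm

Tmean = (20.0 + 10.6)/2 = 15.30 °C
0.408 Ra = 0.408 × 17.2 = 7.0176 mm/d equivalent
ET₀ = 0.0023 × 7.0176 × (15.30 + 17.8) × √9.4 = 0.0023 × 7.0176 × 33.10 × 3.0659 = 1.6380 mm/d
ETc = Kc × ET₀ = 1.14 × 1.6380 = 1.8673 mm/d
Over 30 days: 1.8673 × 30 = 56.019 mm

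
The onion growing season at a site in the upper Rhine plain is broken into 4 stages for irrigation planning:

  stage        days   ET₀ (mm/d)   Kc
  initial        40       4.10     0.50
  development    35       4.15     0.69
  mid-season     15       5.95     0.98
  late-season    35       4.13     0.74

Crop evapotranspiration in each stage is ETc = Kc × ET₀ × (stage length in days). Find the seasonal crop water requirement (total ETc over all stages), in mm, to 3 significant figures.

initial: 0.50 × 4.10 × 40 = 82.00 mm
development: 0.69 × 4.15 × 35 = 100.22 mm
mid-season: 0.98 × 5.95 × 15 = 87.47 mm
late-season: 0.74 × 4.13 × 35 = 106.97 mm
Seasonal total = 376.66 mm

377 mm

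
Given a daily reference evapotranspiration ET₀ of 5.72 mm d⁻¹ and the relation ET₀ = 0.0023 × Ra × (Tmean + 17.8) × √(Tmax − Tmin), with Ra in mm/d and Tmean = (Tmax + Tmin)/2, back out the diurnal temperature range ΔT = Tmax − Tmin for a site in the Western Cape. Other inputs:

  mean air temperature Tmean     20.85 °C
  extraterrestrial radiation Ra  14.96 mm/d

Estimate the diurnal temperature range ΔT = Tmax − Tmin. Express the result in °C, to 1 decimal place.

√ΔT = ET₀ / [0.0023 × Ra × (Tmean+17.8)] = 5.72 / (0.0023 × 14.96 × 38.65) = 4.3012
ΔT = 4.3012² = 18.500 °C

18.5 °C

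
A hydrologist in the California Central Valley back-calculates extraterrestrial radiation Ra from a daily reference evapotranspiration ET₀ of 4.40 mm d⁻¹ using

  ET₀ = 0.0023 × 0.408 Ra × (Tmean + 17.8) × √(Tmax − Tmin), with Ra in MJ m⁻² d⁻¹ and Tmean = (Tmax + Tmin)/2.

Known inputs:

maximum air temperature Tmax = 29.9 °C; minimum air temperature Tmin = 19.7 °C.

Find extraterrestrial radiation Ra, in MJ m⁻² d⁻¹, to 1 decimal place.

34.5 MJ m⁻² d⁻¹

Tmean = (29.9+19.7)/2 = 24.80 °C; ΔT = 10.2
Ra = ET₀ / [0.0023 × 0.408 × (Tmean+17.8) × √ΔT]
   = 4.40 / (0.0023 × 0.408 × 42.60 × 3.1937) = 34.464 MJ m⁻² d⁻¹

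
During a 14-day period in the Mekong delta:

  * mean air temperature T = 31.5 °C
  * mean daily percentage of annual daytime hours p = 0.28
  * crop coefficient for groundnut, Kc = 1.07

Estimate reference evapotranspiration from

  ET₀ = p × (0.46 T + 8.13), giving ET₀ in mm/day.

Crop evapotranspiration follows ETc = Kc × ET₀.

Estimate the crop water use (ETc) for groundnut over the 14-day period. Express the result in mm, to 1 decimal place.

ET₀ = 0.28 × (0.46 × 31.5 + 8.13) = 0.28 × 22.620 = 6.3336 mm/d
ETc = Kc × ET₀ = 1.07 × 6.3336 = 6.7770 mm/d
Over 14 days: 6.7770 × 14 = 94.878 mm

94.9 mm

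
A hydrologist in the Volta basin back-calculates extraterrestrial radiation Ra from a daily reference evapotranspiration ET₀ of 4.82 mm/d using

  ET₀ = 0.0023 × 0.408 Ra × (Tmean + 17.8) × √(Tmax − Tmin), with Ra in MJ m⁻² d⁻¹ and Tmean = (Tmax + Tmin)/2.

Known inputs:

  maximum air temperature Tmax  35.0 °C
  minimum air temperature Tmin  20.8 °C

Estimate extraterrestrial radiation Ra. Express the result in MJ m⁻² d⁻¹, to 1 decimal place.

Tmean = (35.0+20.8)/2 = 27.90 °C; ΔT = 14.2
Ra = ET₀ / [0.0023 × 0.408 × (Tmean+17.8) × √ΔT]
   = 4.82 / (0.0023 × 0.408 × 45.70 × 3.7683) = 29.826 MJ m⁻² d⁻¹

29.8 MJ m⁻² d⁻¹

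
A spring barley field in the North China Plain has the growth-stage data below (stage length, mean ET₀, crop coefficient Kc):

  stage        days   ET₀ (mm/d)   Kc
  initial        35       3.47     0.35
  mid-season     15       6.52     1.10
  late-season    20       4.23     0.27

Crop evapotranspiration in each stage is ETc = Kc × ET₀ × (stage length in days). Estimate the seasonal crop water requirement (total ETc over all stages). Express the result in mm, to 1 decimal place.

initial: 0.35 × 3.47 × 35 = 42.51 mm
mid-season: 1.10 × 6.52 × 15 = 107.58 mm
late-season: 0.27 × 4.23 × 20 = 22.84 mm
Seasonal total = 172.93 mm

172.9 mm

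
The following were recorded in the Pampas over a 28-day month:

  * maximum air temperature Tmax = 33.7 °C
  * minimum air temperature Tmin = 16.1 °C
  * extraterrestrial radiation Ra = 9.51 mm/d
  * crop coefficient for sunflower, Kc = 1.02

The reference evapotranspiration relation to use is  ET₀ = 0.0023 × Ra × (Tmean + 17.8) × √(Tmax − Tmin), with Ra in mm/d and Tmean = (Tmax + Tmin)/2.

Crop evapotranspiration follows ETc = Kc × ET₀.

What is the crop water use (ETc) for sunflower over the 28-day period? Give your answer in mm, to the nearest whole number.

112 mm

Tmean = (33.7 + 16.1)/2 = 24.90 °C
ET₀ = 0.0023 × 9.51 × (24.90 + 17.8) × √17.6 = 0.0023 × 9.51 × 42.70 × 4.1952 = 3.9182 mm/d
ETc = Kc × ET₀ = 1.02 × 3.9182 = 3.9966 mm/d
Over 28 days: 3.9966 × 28 = 111.905 mm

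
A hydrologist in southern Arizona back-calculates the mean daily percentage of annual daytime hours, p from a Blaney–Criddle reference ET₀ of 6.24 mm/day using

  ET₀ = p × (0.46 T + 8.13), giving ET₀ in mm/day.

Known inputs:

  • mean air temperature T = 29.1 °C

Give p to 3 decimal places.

p = ET₀ / (0.46 T + 8.13) = 6.24 / (0.46 × 29.1 + 8.13) = 6.24 / 21.516 = 0.2900

0.290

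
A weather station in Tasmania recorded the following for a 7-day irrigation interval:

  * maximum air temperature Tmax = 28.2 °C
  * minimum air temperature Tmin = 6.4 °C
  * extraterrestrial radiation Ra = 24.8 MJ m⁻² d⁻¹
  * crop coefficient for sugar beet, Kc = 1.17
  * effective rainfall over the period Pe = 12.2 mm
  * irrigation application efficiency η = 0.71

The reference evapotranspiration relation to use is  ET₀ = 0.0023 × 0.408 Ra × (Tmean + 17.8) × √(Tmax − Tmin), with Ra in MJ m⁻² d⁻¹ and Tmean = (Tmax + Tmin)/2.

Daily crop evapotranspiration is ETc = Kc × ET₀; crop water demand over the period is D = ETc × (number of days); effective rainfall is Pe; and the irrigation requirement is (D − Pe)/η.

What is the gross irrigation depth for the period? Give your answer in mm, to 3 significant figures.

Tmean = (28.2 + 6.4)/2 = 17.30 °C
0.408 Ra = 0.408 × 24.8 = 10.1184 mm/d equivalent
ET₀ = 0.0023 × 10.1184 × (17.30 + 17.8) × √21.8 = 0.0023 × 10.1184 × 35.10 × 4.6690 = 3.8139 mm/d
ETc = Kc × ET₀ = 1.17 × 3.8139 = 4.4623 mm/d
Crop demand D = ETc × 7 d = 4.4623 × 7 = 31.236 mm
D − Pe = 31.236 − 12.2 = 19.036 mm
Gross irrigation = 19.036 / 0.71 = 26.811 mm

26.8 mm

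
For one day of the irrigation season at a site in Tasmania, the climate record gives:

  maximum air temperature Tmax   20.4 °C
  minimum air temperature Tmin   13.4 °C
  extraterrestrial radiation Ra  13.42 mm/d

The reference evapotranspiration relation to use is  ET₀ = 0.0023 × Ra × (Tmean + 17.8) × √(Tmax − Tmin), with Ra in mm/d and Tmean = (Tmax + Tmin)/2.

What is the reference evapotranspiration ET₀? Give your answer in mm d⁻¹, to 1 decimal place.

2.8 mm d⁻¹

Tmean = (20.4 + 13.4)/2 = 16.90 °C
ET₀ = 0.0023 × 13.42 × (16.90 + 17.8) × √7.0 = 0.0023 × 13.42 × 34.70 × 2.6458 = 2.8338 mm/d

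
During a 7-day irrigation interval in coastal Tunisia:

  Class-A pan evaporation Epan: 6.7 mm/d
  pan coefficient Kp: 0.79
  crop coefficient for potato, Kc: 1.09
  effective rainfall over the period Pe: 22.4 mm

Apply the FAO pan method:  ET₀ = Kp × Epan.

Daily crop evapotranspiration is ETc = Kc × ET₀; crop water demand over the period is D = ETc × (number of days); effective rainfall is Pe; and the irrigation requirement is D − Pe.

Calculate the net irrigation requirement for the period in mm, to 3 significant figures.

ET₀ = 0.79 × 6.7 = 5.2930 mm/d
ETc = Kc × ET₀ = 1.09 × 5.2930 = 5.7694 mm/d
Crop demand D = ETc × 7 d = 5.7694 × 7 = 40.386 mm
D − Pe = 40.386 − 22.4 = 17.986 mm

18.0 mm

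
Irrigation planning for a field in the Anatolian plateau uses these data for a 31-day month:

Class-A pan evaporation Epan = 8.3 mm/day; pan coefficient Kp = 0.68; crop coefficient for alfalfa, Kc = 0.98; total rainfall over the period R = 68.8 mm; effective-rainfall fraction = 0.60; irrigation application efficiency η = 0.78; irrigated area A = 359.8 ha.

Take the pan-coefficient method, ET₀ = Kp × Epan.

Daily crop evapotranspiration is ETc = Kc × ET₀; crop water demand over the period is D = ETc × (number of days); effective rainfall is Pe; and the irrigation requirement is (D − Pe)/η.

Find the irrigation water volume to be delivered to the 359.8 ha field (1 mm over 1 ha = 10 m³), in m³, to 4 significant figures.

600500 m³

ET₀ = 0.68 × 8.3 = 5.6440 mm/d
ETc = Kc × ET₀ = 0.98 × 5.6440 = 5.5311 mm/d
Crop demand D = ETc × 31 d = 5.5311 × 31 = 171.464 mm
Pe = 0.60 × 68.8 = 41.280 mm
D − Pe = 171.464 − 41.280 = 130.184 mm
Gross irrigation = 130.184 / 0.78 = 166.903 mm
Volume = 166.903 mm × 359.8 ha × 10 = 600517.0 m³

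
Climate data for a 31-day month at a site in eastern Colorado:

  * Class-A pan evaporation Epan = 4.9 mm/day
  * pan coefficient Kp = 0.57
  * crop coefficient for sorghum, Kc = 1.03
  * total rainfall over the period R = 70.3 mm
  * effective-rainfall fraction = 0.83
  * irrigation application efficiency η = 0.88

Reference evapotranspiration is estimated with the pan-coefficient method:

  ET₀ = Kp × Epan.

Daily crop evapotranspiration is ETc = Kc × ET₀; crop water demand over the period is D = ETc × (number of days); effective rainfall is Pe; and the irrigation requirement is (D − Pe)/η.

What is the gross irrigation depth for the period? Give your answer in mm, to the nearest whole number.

ET₀ = 0.57 × 4.9 = 2.7930 mm/d
ETc = Kc × ET₀ = 1.03 × 2.7930 = 2.8768 mm/d
Crop demand D = ETc × 31 d = 2.8768 × 31 = 89.181 mm
Pe = 0.83 × 70.3 = 58.349 mm
D − Pe = 89.181 − 58.349 = 30.832 mm
Gross irrigation = 30.832 / 0.88 = 35.036 mm

35 mm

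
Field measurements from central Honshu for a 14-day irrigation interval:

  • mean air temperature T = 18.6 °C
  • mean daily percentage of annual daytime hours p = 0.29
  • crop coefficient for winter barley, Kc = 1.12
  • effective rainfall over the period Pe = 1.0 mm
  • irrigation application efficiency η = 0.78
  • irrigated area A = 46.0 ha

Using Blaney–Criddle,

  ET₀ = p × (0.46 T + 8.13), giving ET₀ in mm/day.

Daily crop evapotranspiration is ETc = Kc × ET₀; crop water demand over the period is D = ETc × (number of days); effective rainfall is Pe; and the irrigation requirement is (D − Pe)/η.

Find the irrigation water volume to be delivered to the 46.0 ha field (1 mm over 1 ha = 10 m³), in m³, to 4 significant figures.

ET₀ = 0.29 × (0.46 × 18.6 + 8.13) = 0.29 × 16.686 = 4.8389 mm/d
ETc = Kc × ET₀ = 1.12 × 4.8389 = 5.4196 mm/d
Crop demand D = ETc × 14 d = 5.4196 × 14 = 75.874 mm
D − Pe = 75.874 − 1.0 = 74.874 mm
Gross irrigation = 74.874 / 0.78 = 95.992 mm
Volume = 95.992 mm × 46.0 ha × 10 = 44156.3 m³

44160 m³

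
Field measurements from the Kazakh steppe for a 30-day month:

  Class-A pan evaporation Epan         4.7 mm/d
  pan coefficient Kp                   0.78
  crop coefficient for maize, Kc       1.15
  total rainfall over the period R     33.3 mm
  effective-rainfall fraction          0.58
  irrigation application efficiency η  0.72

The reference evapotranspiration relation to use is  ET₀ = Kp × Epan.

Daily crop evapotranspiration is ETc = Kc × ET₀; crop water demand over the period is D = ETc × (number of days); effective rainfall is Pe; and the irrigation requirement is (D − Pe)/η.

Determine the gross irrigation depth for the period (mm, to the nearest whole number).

149 mm

ET₀ = 0.78 × 4.7 = 3.6660 mm/d
ETc = Kc × ET₀ = 1.15 × 3.6660 = 4.2159 mm/d
Crop demand D = ETc × 30 d = 4.2159 × 30 = 126.477 mm
Pe = 0.58 × 33.3 = 19.314 mm
D − Pe = 126.477 − 19.314 = 107.163 mm
Gross irrigation = 107.163 / 0.72 = 148.838 mm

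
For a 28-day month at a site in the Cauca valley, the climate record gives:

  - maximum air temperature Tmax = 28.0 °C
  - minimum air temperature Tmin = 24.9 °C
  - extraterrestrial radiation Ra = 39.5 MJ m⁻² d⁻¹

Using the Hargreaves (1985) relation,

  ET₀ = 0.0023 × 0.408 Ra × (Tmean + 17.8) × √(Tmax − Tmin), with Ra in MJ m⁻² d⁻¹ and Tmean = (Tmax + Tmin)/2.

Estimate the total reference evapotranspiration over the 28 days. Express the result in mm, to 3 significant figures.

Tmean = (28.0 + 24.9)/2 = 26.45 °C
0.408 Ra = 0.408 × 39.5 = 16.1160 mm/d equivalent
ET₀ = 0.0023 × 16.1160 × (26.45 + 17.8) × √3.1 = 0.0023 × 16.1160 × 44.25 × 1.7607 = 2.8879 mm/d
Over 28 days: 2.8879 × 28 = 80.861 mm

80.9 mm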